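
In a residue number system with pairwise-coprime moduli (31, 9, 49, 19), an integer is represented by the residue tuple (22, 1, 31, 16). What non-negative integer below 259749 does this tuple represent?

14437

From x ≡ 22 (mod 31) write x = 22 + 31t. Substituting into x ≡ 1 (mod 9) gives 31t ≡ 6 (mod 9), and since 4⁻¹ ≡ 7 (mod 9), t ≡ 6. Hence x ≡ 22 + 31·6 = 208 (mod 279).
From x ≡ 208 (mod 279) write x = 208 + 279t. Substituting into x ≡ 31 (mod 49) gives 279t ≡ 19 (mod 49), and since 34⁻¹ ≡ 13 (mod 49), t ≡ 2. Hence x ≡ 208 + 279·2 = 766 (mod 13671).
From x ≡ 766 (mod 13671) write x = 766 + 13671t. Substituting into x ≡ 16 (mod 19) gives 13671t ≡ 10 (mod 19), and since 10⁻¹ ≡ 2 (mod 19), t ≡ 1. Hence x ≡ 766 + 13671·1 = 14437 (mod 259749).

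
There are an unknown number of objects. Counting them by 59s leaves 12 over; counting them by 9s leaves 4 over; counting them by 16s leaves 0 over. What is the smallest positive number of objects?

The moduli are pairwise coprime; M = 59·9·16 = 8496.
M/59 = 144; 144 ≡ 26 (mod 59); 26·25 ≡ 1, so inverse 25.
M/9 = 944; 944 ≡ 8 (mod 9); 8·8 ≡ 1, so inverse 8.
M/16 = 531; 531 ≡ 3 (mod 16); 3·11 ≡ 1, so inverse 11.
N ≡ 12·144·25 + 4·944·8 + 0·531·11 = 73408.
73408 mod 8496 = 5440.

5440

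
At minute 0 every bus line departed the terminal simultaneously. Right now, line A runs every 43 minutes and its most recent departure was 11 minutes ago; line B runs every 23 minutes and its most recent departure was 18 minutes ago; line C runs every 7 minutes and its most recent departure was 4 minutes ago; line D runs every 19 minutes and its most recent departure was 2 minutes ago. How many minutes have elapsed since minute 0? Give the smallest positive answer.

115294

From t ≡ 11 (mod 43) write t = 11 + 43s. Substituting into t ≡ 18 (mod 23) gives 43s ≡ 7 (mod 23), and since 20⁻¹ ≡ 15 (mod 23), s ≡ 13. Hence t ≡ 11 + 43·13 = 570 (mod 989).
From t ≡ 570 (mod 989) write t = 570 + 989s. Substituting into t ≡ 4 (mod 7) gives 989s ≡ 1 (mod 7), and since 2⁻¹ ≡ 4 (mod 7), s ≡ 4. Hence t ≡ 570 + 989·4 = 4526 (mod 6923).
From t ≡ 4526 (mod 6923) write t = 4526 + 6923s. Substituting into t ≡ 2 (mod 19) gives 6923s ≡ 17 (mod 19), and since 7⁻¹ ≡ 11 (mod 19), s ≡ 16. Hence t ≡ 4526 + 6923·16 = 115294 (mod 131537).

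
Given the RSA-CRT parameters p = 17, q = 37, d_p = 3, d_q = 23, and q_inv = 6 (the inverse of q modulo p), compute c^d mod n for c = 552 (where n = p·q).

m₁ = c^(d_p) mod p: c ≡ 8 (mod 17), and 8^3 mod 17 = 2.
m₂ = c^(d_q) mod q: c ≡ 34 (mod 37), and 34^23 mod 37 = 16.
h = q_inv·(m₁ − m₂) mod p = 6·(2 − 16) mod 17 = 1.
m = m₂ + h·q = 16 + 1·37 = 53.

53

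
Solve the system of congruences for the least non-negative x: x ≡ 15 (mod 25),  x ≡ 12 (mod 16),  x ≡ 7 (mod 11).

Combine the congruences pairwise.
From x ≡ 15 (mod 25) write x = 15 + 25t. Substituting into x ≡ 12 (mod 16) gives 25t ≡ 13 (mod 16), and since 9⁻¹ ≡ 9 (mod 16), t ≡ 5. Hence x ≡ 15 + 25·5 = 140 (mod 400).
From x ≡ 140 (mod 400) write x = 140 + 400t. Substituting into x ≡ 7 (mod 11) gives 400t ≡ 10 (mod 11), and since 4⁻¹ ≡ 3 (mod 11), t ≡ 8. Hence x ≡ 140 + 400·8 = 3340 (mod 4400).

3340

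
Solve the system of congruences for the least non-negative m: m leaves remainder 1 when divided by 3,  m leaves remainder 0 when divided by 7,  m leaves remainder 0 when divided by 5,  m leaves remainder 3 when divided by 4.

The moduli are pairwise coprime; N = 3·7·5·4 = 420.
N/3 = 140; 140 ≡ 2 (mod 3); 2·2 ≡ 1, so inverse 2.
N/7 = 60; 60 ≡ 4 (mod 7); 4·2 ≡ 1, so inverse 2.
N/5 = 84; 84 ≡ 4 (mod 5); 4·4 ≡ 1, so inverse 4.
N/4 = 105; 105 ≡ 1 (mod 4), inverse 1.
m ≡ 1·140·2 + 0·60·2 + 0·84·4 + 3·105·1 = 595.
595 mod 420 = 175.

175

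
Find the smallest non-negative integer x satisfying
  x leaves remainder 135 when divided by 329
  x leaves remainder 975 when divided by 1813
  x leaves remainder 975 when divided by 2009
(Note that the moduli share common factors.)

gcd(329, 1813) = 7 and 7 | (975 − 135), so the pair is consistent; merging gives x ≡ 77121 (mod 85211), where 85211 = lcm(329, 1813).
gcd(85211, 2009) = 49 and 49 | (975 − 77121), so the pair is consistent; merging gives x ≡ 2974295 (mod 3493651), where 3493651 = lcm(85211, 2009).
The solution is unique modulo lcm(329, 1813, 2009) = 3493651.

2974295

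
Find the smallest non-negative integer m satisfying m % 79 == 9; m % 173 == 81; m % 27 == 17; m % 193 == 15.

Combine the congruences pairwise.
From m ≡ 9 (mod 79) write m = 9 + 79t. Substituting into m ≡ 81 (mod 173) gives 79t ≡ 72 (mod 173), and since 79⁻¹ ≡ 46 (mod 173), t ≡ 25. Hence m ≡ 9 + 79·25 = 1984 (mod 13667).
From m ≡ 1984 (mod 13667) write m = 1984 + 13667t. Substituting into m ≡ 17 (mod 27) gives 13667t ≡ 4 (mod 27), and since 5⁻¹ ≡ 11 (mod 27), t ≡ 17. Hence m ≡ 1984 + 13667·17 = 234323 (mod 369009).
From m ≡ 234323 (mod 369009) write m = 234323 + 369009t. Substituting into m ≡ 15 (mod 193) gives 369009t ≡ 187 (mod 193), and since 186⁻¹ ≡ 55 (mod 193), t ≡ 56. Hence m ≡ 234323 + 369009·56 = 20898827 (mod 71218737).

20898827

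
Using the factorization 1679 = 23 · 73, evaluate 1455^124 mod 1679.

Mod 23: 1455 ≡ 6; by Fermat, exponent reduces to 124 mod 22 = 14; 6^14 ≡ 9 (mod 23).
Mod 73: 1455 ≡ 68; by Fermat, exponent reduces to 124 mod 72 = 52; 68^52 ≡ 69 (mod 73).
Combine by CRT: x ≡ 9 (mod 23), x ≡ 69 (mod 73) ⇒ x ≡ 653 (mod 1679).

653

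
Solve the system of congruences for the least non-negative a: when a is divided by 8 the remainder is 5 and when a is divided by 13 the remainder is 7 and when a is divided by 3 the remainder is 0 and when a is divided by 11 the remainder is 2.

Combine the congruences pairwise.
From a ≡ 5 (mod 8) write a = 5 + 8t. Substituting into a ≡ 7 (mod 13) gives 8t ≡ 2 (mod 13), and since 8⁻¹ ≡ 5 (mod 13), t ≡ 10. Hence a ≡ 5 + 8·10 = 85 (mod 104).
From a ≡ 85 (mod 104) write a = 85 + 104t. Substituting into a ≡ 0 (mod 3) gives 104t ≡ 2 (mod 3), and since 2⁻¹ ≡ 2 (mod 3), t ≡ 1. Hence a ≡ 85 + 104·1 = 189 (mod 312).
From a ≡ 189 (mod 312) write a = 189 + 312t. Substituting into a ≡ 2 (mod 11) gives 312t ≡ 0 (mod 11), and since 4⁻¹ ≡ 3 (mod 11), t ≡ 0. Hence a ≡ 189 + 312·0 = 189 (mod 3432).

189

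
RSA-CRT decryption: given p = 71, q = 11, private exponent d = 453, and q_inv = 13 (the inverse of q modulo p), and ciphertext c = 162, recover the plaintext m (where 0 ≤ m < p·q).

314

d_p = d mod (p−1) = 453 mod 70 = 33; d_q = d mod (q−1) = 3.
m₁ = c^(d_p) mod p: c ≡ 20 (mod 71), and 20^33 mod 71 = 30.
m₂ = c^(d_q) mod q: c ≡ 8 (mod 11), and 8^3 mod 11 = 6.
h = q_inv·(m₁ − m₂) mod p = 13·(30 − 6) mod 71 = 28.
m = m₂ + h·q = 6 + 28·11 = 314.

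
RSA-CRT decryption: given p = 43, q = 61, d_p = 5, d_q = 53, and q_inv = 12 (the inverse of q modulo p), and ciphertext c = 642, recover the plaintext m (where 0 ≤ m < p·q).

m₁ = c^(d_p) mod p: c ≡ 40 (mod 43), and 40^5 mod 43 = 15.
m₂ = c^(d_q) mod q: c ≡ 32 (mod 61), and 32^53 mod 61 = 40.
h = q_inv·(m₁ − m₂) mod p = 12·(15 − 40) mod 43 = 1.
m = m₂ + h·q = 40 + 1·61 = 101.

101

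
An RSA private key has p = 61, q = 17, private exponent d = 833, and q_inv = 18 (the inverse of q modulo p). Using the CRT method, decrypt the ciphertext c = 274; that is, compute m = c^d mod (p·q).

665

d_p = d mod (p−1) = 833 mod 60 = 53; d_q = d mod (q−1) = 1.
m₁ = c^(d_p) mod p: c ≡ 30 (mod 61), and 30^53 mod 61 = 55.
m₂ = c^(d_q) mod q: c ≡ 2 (mod 17), and 2^1 mod 17 = 2.
h = q_inv·(m₁ − m₂) mod p = 18·(55 − 2) mod 61 = 39.
m = m₂ + h·q = 2 + 39·17 = 665.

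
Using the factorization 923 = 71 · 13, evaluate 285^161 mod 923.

285

Mod 71: 285 ≡ 1; by Fermat, exponent reduces to 161 mod 70 = 21; 1^21 ≡ 1 (mod 71).
Mod 13: 285 ≡ 12; by Fermat, exponent reduces to 161 mod 12 = 5; 12^5 ≡ 12 (mod 13).
Combine by CRT: x ≡ 1 (mod 71), x ≡ 12 (mod 13) ⇒ x ≡ 285 (mod 923).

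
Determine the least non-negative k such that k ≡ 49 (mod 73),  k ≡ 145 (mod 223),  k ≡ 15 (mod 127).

1443624

The moduli are pairwise coprime; N = 73·223·127 = 2067433.
N/73 = 28321; 28321 ≡ 70 (mod 73); 70·24 ≡ 1, so inverse 24.
N/223 = 9271; 9271 ≡ 128 (mod 223); 128·169 ≡ 1, so inverse 169.
N/127 = 16279; 16279 ≡ 23 (mod 127); 23·116 ≡ 1, so inverse 116.
k ≡ 49·28321·24 + 145·9271·169 + 15·16279·116 = 288816811.
288816811 mod 2067433 = 1443624.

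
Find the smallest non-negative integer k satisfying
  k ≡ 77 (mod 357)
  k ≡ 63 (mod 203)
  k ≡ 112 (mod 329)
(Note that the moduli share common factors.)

gcd(357, 203) = 7 and 7 | (63 − 77), so the pair is consistent; merging gives k ≡ 7574 (mod 10353), where 10353 = lcm(357, 203).
gcd(10353, 329) = 7 and 7 | (112 − 7574), so the pair is consistent; merging gives k ≡ 390635 (mod 486591), where 486591 = lcm(10353, 329).
The solution is unique modulo lcm(357, 203, 329) = 486591.

390635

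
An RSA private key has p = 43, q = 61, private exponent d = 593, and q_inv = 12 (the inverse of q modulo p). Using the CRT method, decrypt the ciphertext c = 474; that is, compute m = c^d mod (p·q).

d_p = d mod (p−1) = 593 mod 42 = 5; d_q = d mod (q−1) = 53.
m₁ = c^(d_p) mod p: c ≡ 1 (mod 43), and 1^5 mod 43 = 1.
m₂ = c^(d_q) mod q: c ≡ 47 (mod 61), and 47^53 mod 61 = 13.
h = q_inv·(m₁ − m₂) mod p = 12·(1 − 13) mod 43 = 28.
m = m₂ + h·q = 13 + 28·61 = 1721.

1721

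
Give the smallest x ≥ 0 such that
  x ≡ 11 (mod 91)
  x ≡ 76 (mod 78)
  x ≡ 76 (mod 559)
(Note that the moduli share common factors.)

gcd(91, 78) = 13 and 13 | (76 − 11), so the pair is consistent; merging gives x ≡ 466 (mod 546), where 546 = lcm(91, 78).
gcd(546, 559) = 13 and 13 | (76 − 466), so the pair is consistent; merging gives x ≡ 16846 (mod 23478), where 23478 = lcm(546, 559).
The solution is unique modulo lcm(91, 78, 559) = 23478.

16846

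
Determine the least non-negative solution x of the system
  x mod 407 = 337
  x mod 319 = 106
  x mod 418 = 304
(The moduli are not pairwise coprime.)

Combine the congruences pairwise.
gcd(407, 319) = 11 and 11 | (106 − 337), so the pair is consistent; merging gives x ≡ 744 (mod 11803), where 11803 = lcm(407, 319).
gcd(11803, 418) = 11 and 11 | (304 − 744), so the pair is consistent; merging gives x ≡ 47956 (mod 448514), where 448514 = lcm(11803, 418).
The solution is unique modulo lcm(407, 319, 418) = 448514.

47956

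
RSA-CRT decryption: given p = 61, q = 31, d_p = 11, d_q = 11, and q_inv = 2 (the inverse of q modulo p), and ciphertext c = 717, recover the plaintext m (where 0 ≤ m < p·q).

903

m₁ = c^(d_p) mod p: c ≡ 46 (mod 61), and 46^11 mod 61 = 49.
m₂ = c^(d_q) mod q: c ≡ 4 (mod 31), and 4^11 mod 31 = 4.
h = q_inv·(m₁ − m₂) mod p = 2·(49 − 4) mod 61 = 29.
m = m₂ + h·q = 4 + 29·31 = 903.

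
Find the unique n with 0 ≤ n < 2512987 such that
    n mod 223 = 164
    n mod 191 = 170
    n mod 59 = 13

The moduli are pairwise coprime; M = 223·191·59 = 2512987.
M/223 = 11269; 11269 ≡ 119 (mod 223); 119·15 ≡ 1, so inverse 15.
M/191 = 13157; 13157 ≡ 169 (mod 191); 169·26 ≡ 1, so inverse 26.
M/59 = 42593; 42593 ≡ 54 (mod 59); 54·47 ≡ 1, so inverse 47.
n ≡ 164·11269·15 + 170·13157·26 + 13·42593·47 = 111900003.
111900003 mod 2512987 = 1328575.

1328575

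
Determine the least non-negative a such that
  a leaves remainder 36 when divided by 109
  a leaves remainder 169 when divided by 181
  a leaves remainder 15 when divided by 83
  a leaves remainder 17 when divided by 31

The moduli are pairwise coprime; N = 109·181·83·31 = 50762717.
N/109 = 465713; 465713 ≡ 65 (mod 109); 65·52 ≡ 1, so inverse 52.
N/181 = 280457; 280457 ≡ 88 (mod 181); 88·72 ≡ 1, so inverse 72.
N/83 = 611599; 611599 ≡ 55 (mod 83); 55·80 ≡ 1, so inverse 80.
N/31 = 1637507; 1637507 ≡ 25 (mod 31); 25·5 ≡ 1, so inverse 5.
a ≡ 36·465713·52 + 169·280457·72 + 15·611599·80 + 17·1637507·5 = 5157522407.
5157522407 mod 50762717 = 30487990.

30487990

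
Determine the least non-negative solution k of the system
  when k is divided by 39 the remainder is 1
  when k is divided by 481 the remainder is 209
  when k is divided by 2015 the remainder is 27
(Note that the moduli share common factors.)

gcd(39, 481) = 13 and 13 | (209 − 1), so the pair is consistent; merging gives k ≡ 1171 (mod 1443), where 1443 = lcm(39, 481).
gcd(1443, 2015) = 13 and 13 | (27 − 1171), so the pair is consistent; merging gives k ≡ 4057 (mod 223665), where 223665 = lcm(1443, 2015).
The solution is unique modulo lcm(39, 481, 2015) = 223665.

4057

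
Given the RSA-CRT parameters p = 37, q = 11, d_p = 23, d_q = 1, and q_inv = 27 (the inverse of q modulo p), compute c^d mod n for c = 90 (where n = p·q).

m₁ = c^(d_p) mod p: c ≡ 16 (mod 37), and 16^23 mod 37 = 33.
m₂ = c^(d_q) mod q: c ≡ 2 (mod 11), and 2^1 mod 11 = 2.
h = q_inv·(m₁ − m₂) mod p = 27·(33 − 2) mod 37 = 23.
m = m₂ + h·q = 2 + 23·11 = 255.

255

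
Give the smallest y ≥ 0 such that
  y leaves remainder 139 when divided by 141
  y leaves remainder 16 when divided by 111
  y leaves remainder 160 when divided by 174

168070

Combine the congruences pairwise.
gcd(141, 111) = 3 and 3 | (16 − 139), so the pair is consistent; merging gives y ≡ 1126 (mod 5217), where 5217 = lcm(141, 111).
gcd(5217, 174) = 3 and 3 | (160 − 1126), so the pair is consistent; merging gives y ≡ 168070 (mod 302586), where 302586 = lcm(5217, 174).
The solution is unique modulo lcm(141, 111, 174) = 302586.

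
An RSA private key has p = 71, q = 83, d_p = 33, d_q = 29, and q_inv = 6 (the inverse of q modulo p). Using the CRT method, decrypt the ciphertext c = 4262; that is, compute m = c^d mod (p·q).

m₁ = c^(d_p) mod p: c ≡ 2 (mod 71), and 2^33 mod 71 = 18.
m₂ = c^(d_q) mod q: c ≡ 29 (mod 83), and 29^29 mod 83 = 37.
h = q_inv·(m₁ − m₂) mod p = 6·(18 − 37) mod 71 = 28.
m = m₂ + h·q = 37 + 28·83 = 2361.

2361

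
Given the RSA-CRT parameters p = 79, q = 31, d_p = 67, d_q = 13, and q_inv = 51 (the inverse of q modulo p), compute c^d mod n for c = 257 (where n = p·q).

m₁ = c^(d_p) mod p: c ≡ 20 (mod 79), and 20^67 mod 79 = 36.
m₂ = c^(d_q) mod q: c ≡ 9 (mod 31), and 9^13 mod 31 = 18.
h = q_inv·(m₁ − m₂) mod p = 51·(36 − 18) mod 79 = 49.
m = m₂ + h·q = 18 + 49·31 = 1537.

1537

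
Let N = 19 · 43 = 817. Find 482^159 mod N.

704

Mod 19: 482 ≡ 7; by Fermat, exponent reduces to 159 mod 18 = 15; 7^15 ≡ 1 (mod 19).
Mod 43: 482 ≡ 9; by Fermat, exponent reduces to 159 mod 42 = 33; 9^33 ≡ 16 (mod 43).
Combine by CRT: x ≡ 1 (mod 19), x ≡ 16 (mod 43) ⇒ x ≡ 704 (mod 817).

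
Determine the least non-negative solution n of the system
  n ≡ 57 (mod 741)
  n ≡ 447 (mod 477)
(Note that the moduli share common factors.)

Combine the congruences pairwise.
gcd(741, 477) = 3 and 3 | (447 − 57), so the pair is consistent; merging gives n ≡ 25251 (mod 117819), where 117819 = lcm(741, 477).
The solution is unique modulo lcm(741, 477) = 117819.

25251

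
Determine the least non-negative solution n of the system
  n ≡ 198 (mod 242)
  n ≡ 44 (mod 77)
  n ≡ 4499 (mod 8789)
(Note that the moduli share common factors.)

259380

gcd(242, 77) = 11 and 11 | (44 − 198), so the pair is consistent; merging gives n ≡ 198 (mod 1694), where 1694 = lcm(242, 77).
gcd(1694, 8789) = 11 and 11 | (4499 − 198), so the pair is consistent; merging gives n ≡ 259380 (mod 1353506), where 1353506 = lcm(1694, 8789).
The solution is unique modulo lcm(242, 77, 8789) = 1353506.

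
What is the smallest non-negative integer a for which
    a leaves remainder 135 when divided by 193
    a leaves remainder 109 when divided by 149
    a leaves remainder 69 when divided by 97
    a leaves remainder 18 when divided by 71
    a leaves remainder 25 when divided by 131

10839453152

The moduli are pairwise coprime; N = 193·149·97·71·131 = 25944479129.
N/193 = 134427353; 134427353 ≡ 151 (mod 193); 151·170 ≡ 1, so inverse 170.
N/149 = 174124021; 174124021 ≡ 88 (mod 149); 88·127 ≡ 1, so inverse 127.
N/97 = 267468857; 267468857 ≡ 87 (mod 97); 87·29 ≡ 1, so inverse 29.
N/71 = 365415199; 365415199 ≡ 67 (mod 71); 67·53 ≡ 1, so inverse 53.
N/131 = 198049459; 198049459 ≡ 122 (mod 131); 122·29 ≡ 1, so inverse 29.
a ≡ 135·134427353·170 + 109·174124021·127 + 69·267468857·29 + 18·365415199·53 + 25·198049459·29 = 6522903714531.
6522903714531 mod 25944479129 = 10839453152.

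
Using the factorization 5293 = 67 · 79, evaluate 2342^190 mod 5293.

1447

Mod 67: 2342 ≡ 64; by Fermat, exponent reduces to 190 mod 66 = 58; 64^58 ≡ 40 (mod 67).
Mod 79: 2342 ≡ 51; by Fermat, exponent reduces to 190 mod 78 = 34; 51^34 ≡ 25 (mod 79).
Combine by CRT: x ≡ 40 (mod 67), x ≡ 25 (mod 79) ⇒ x ≡ 1447 (mod 5293).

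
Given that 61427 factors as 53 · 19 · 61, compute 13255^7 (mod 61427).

61059

Mod 53: 13255 ≡ 5; 5^7 ≡ 3 (mod 53).
Mod 19: 13255 ≡ 12; 12^7 ≡ 12 (mod 19).
Mod 61: 13255 ≡ 18; 18^7 ≡ 59 (mod 61).
Combine by CRT: x ≡ 3 (mod 53), x ≡ 12 (mod 19), x ≡ 59 (mod 61) ⇒ x ≡ 61059 (mod 61427).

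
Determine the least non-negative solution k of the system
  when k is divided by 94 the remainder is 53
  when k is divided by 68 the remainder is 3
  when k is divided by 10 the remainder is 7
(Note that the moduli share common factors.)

gcd(94, 68) = 2 and 2 | (3 − 53), so the pair is consistent; merging gives k ≡ 1839 (mod 3196), where 3196 = lcm(94, 68).
gcd(3196, 10) = 2 and 2 | (7 − 1839), so the pair is consistent; merging gives k ≡ 11427 (mod 15980), where 15980 = lcm(3196, 10).
The solution is unique modulo lcm(94, 68, 10) = 15980.

11427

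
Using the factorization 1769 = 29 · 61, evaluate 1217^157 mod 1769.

Mod 29: 1217 ≡ 28; by Fermat, exponent reduces to 157 mod 28 = 17; 28^17 ≡ 28 (mod 29).
Mod 61: 1217 ≡ 58; by Fermat, exponent reduces to 157 mod 60 = 37; 58^37 ≡ 9 (mod 61).
Combine by CRT: x ≡ 28 (mod 29), x ≡ 9 (mod 61) ⇒ x ≡ 985 (mod 1769).

985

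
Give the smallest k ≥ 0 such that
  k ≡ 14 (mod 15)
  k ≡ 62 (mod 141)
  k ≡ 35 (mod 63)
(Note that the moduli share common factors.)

Combine the congruences pairwise.
gcd(15, 141) = 3 and 3 | (62 − 14), so the pair is consistent; merging gives k ≡ 344 (mod 705), where 705 = lcm(15, 141).
gcd(705, 63) = 3 and 3 | (35 − 344), so the pair is consistent; merging gives k ≡ 8099 (mod 14805), where 14805 = lcm(705, 63).
The solution is unique modulo lcm(15, 141, 63) = 14805.

8099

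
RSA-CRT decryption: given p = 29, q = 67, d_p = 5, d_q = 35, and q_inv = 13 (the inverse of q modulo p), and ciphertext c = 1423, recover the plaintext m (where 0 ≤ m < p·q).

m₁ = c^(d_p) mod p: c ≡ 2 (mod 29), and 2^5 mod 29 = 3.
m₂ = c^(d_q) mod q: c ≡ 16 (mod 67), and 16^35 mod 67 = 55.
h = q_inv·(m₁ − m₂) mod p = 13·(3 − 55) mod 29 = 20.
m = m₂ + h·q = 55 + 20·67 = 1395.

1395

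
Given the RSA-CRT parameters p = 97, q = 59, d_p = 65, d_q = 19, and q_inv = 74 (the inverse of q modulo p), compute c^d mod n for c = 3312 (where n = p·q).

m₁ = c^(d_p) mod p: c ≡ 14 (mod 97), and 14^65 mod 97 = 5.
m₂ = c^(d_q) mod q: c ≡ 8 (mod 59), and 8^19 mod 59 = 30.
h = q_inv·(m₁ − m₂) mod p = 74·(5 − 30) mod 97 = 90.
m = m₂ + h·q = 30 + 90·59 = 5340.

5340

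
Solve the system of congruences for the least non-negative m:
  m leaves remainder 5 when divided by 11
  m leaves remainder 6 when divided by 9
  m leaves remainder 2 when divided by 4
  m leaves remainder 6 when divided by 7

258

The moduli are pairwise coprime; N = 11·9·4·7 = 2772.
N/11 = 252; 252 ≡ 10 (mod 11); 10·10 ≡ 1, so inverse 10.
N/9 = 308; 308 ≡ 2 (mod 9); 2·5 ≡ 1, so inverse 5.
N/4 = 693; 693 ≡ 1 (mod 4), inverse 1.
N/7 = 396; 396 ≡ 4 (mod 7); 4·2 ≡ 1, so inverse 2.
m ≡ 5·252·10 + 6·308·5 + 2·693·1 + 6·396·2 = 27978.
27978 mod 2772 = 258.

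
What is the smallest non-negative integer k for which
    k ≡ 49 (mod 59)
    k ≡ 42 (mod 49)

875

From k ≡ 49 (mod 59) write k = 49 + 59t. Substituting into k ≡ 42 (mod 49) gives 59t ≡ 42 (mod 49), and since 10⁻¹ ≡ 5 (mod 49), t ≡ 14. Hence k ≡ 49 + 59·14 = 875 (mod 2891).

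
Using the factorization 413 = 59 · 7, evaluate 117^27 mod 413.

412

Mod 59: 117 ≡ 58; 58^27 ≡ 58 (mod 59).
Mod 7: 117 ≡ 5; by Fermat, exponent reduces to 27 mod 6 = 3; 5^3 ≡ 6 (mod 7).
Combine by CRT: x ≡ 58 (mod 59), x ≡ 6 (mod 7) ⇒ x ≡ 412 (mod 413).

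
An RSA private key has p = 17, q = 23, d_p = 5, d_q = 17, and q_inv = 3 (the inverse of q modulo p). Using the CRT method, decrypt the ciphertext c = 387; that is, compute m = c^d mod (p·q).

m₁ = c^(d_p) mod p: c ≡ 13 (mod 17), and 13^5 mod 17 = 13.
m₂ = c^(d_q) mod q: c ≡ 19 (mod 23), and 19^17 mod 23 = 21.
h = q_inv·(m₁ − m₂) mod p = 3·(13 − 21) mod 17 = 10.
m = m₂ + h·q = 21 + 10·23 = 251.

251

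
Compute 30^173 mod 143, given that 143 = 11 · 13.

127

Mod 11: 30 ≡ 8; by Fermat, exponent reduces to 173 mod 10 = 3; 8^3 ≡ 6 (mod 11).
Mod 13: 30 ≡ 4; by Fermat, exponent reduces to 173 mod 12 = 5; 4^5 ≡ 10 (mod 13).
Combine by CRT: x ≡ 6 (mod 11), x ≡ 10 (mod 13) ⇒ x ≡ 127 (mod 143).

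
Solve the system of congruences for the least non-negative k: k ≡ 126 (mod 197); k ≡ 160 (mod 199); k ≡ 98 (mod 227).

From k ≡ 126 (mod 197) write k = 126 + 197t. Substituting into k ≡ 160 (mod 199) gives 197t ≡ 34 (mod 199), and since 197⁻¹ ≡ 99 (mod 199), t ≡ 182. Hence k ≡ 126 + 197·182 = 35980 (mod 39203).
From k ≡ 35980 (mod 39203) write k = 35980 + 39203t. Substituting into k ≡ 98 (mod 227) gives 39203t ≡ 211 (mod 227), and since 159⁻¹ ≡ 10 (mod 227), t ≡ 67. Hence k ≡ 35980 + 39203·67 = 2662581 (mod 8899081).

2662581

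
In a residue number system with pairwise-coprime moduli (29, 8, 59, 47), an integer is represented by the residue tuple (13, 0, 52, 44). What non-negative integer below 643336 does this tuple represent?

475120

The moduli are pairwise coprime; N = 29·8·59·47 = 643336.
N/29 = 22184; 22184 ≡ 28 (mod 29); 28·28 ≡ 1, so inverse 28.
N/8 = 80417; 80417 ≡ 1 (mod 8), inverse 1.
N/59 = 10904; 10904 ≡ 48 (mod 59); 48·16 ≡ 1, so inverse 16.
N/47 = 13688; 13688 ≡ 11 (mod 47); 11·30 ≡ 1, so inverse 30.
x ≡ 13·22184·28 + 0·80417·1 + 52·10904·16 + 44·13688·30 = 35215264.
35215264 mod 643336 = 475120.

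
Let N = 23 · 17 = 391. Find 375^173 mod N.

103

Mod 23: 375 ≡ 7; by Fermat, exponent reduces to 173 mod 22 = 19; 7^19 ≡ 11 (mod 23).
Mod 17: 375 ≡ 1; by Fermat, exponent reduces to 173 mod 16 = 13; 1^13 ≡ 1 (mod 17).
Combine by CRT: x ≡ 11 (mod 23), x ≡ 1 (mod 17) ⇒ x ≡ 103 (mod 391).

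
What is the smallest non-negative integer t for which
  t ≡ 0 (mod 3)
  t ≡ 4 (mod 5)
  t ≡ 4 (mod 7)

The moduli are pairwise coprime; N = 3·5·7 = 105.
N/3 = 35; 35 ≡ 2 (mod 3); 2·2 ≡ 1, so inverse 2.
N/5 = 21; 21 ≡ 1 (mod 5), inverse 1.
N/7 = 15; 15 ≡ 1 (mod 7), inverse 1.
t ≡ 0·35·2 + 4·21·1 + 4·15·1 = 144.
144 mod 105 = 39.

39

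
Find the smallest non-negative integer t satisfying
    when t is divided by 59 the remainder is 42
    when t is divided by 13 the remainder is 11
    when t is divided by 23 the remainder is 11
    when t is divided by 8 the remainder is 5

121405

Combine the congruences pairwise.
From t ≡ 42 (mod 59) write t = 42 + 59s. Substituting into t ≡ 11 (mod 13) gives 59s ≡ 8 (mod 13), and since 7⁻¹ ≡ 2 (mod 13), s ≡ 3. Hence t ≡ 42 + 59·3 = 219 (mod 767).
From t ≡ 219 (mod 767) write t = 219 + 767s. Substituting into t ≡ 11 (mod 23) gives 767s ≡ 22 (mod 23), and since 8⁻¹ ≡ 3 (mod 23), s ≡ 20. Hence t ≡ 219 + 767·20 = 15559 (mod 17641).
From t ≡ 15559 (mod 17641) write t = 15559 + 17641s. Substituting into t ≡ 5 (mod 8) gives 17641s ≡ 6 (mod 8), and since 1⁻¹ ≡ 1 (mod 8), s ≡ 6. Hence t ≡ 15559 + 17641·6 = 121405 (mod 141128).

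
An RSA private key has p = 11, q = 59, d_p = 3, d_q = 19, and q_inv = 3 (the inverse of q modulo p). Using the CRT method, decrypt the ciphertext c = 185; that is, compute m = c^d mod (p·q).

m₁ = c^(d_p) mod p: c ≡ 9 (mod 11), and 9^3 mod 11 = 3.
m₂ = c^(d_q) mod q: c ≡ 8 (mod 59), and 8^19 mod 59 = 30.
h = q_inv·(m₁ − m₂) mod p = 3·(3 − 30) mod 11 = 7.
m = m₂ + h·q = 30 + 7·59 = 443.

443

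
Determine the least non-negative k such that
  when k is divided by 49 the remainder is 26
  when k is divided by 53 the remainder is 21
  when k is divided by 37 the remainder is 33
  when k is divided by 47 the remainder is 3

The moduli are pairwise coprime; N = 49·53·37·47 = 4516183.
N/49 = 92167; 92167 ≡ 47 (mod 49); 47·24 ≡ 1, so inverse 24.
N/53 = 85211; 85211 ≡ 40 (mod 53); 40·4 ≡ 1, so inverse 4.
N/37 = 122059; 122059 ≡ 33 (mod 37); 33·9 ≡ 1, so inverse 9.
N/47 = 96089; 96089 ≡ 21 (mod 47); 21·9 ≡ 1, so inverse 9.
k ≡ 26·92167·24 + 21·85211·4 + 33·122059·9 + 3·96089·9 = 103515858.
103515858 mod 4516183 = 4159832.

4159832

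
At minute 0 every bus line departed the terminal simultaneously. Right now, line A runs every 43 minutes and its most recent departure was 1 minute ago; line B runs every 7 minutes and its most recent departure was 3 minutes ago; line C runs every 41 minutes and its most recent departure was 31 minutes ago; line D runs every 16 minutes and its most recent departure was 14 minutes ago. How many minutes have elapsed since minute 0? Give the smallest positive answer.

From t ≡ 1 (mod 43) write t = 1 + 43s. Substituting into t ≡ 3 (mod 7) gives 43s ≡ 2 (mod 7), and since 1⁻¹ ≡ 1 (mod 7), s ≡ 2. Hence t ≡ 1 + 43·2 = 87 (mod 301).
From t ≡ 87 (mod 301) write t = 87 + 301s. Substituting into t ≡ 31 (mod 41) gives 301s ≡ 26 (mod 41), and since 14⁻¹ ≡ 3 (mod 41), s ≡ 37. Hence t ≡ 87 + 301·37 = 11224 (mod 12341).
From t ≡ 11224 (mod 12341) write t = 11224 + 12341s. Substituting into t ≡ 14 (mod 16) gives 12341s ≡ 6 (mod 16), and since 5⁻¹ ≡ 13 (mod 16), s ≡ 14. Hence t ≡ 11224 + 12341·14 = 183998 (mod 197456).

183998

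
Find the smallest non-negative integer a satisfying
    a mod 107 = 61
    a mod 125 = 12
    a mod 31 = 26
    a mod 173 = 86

The moduli are pairwise coprime; N = 107·125·31·173 = 71730125.
N/107 = 670375; 670375 ≡ 20 (mod 107); 20·91 ≡ 1, so inverse 91.
N/125 = 573841; 573841 ≡ 91 (mod 125); 91·11 ≡ 1, so inverse 11.
N/31 = 2313875; 2313875 ≡ 4 (mod 31); 4·8 ≡ 1, so inverse 8.
N/173 = 414625; 414625 ≡ 117 (mod 173); 117·139 ≡ 1, so inverse 139.
a ≡ 61·670375·91 + 12·573841·11 + 26·2313875·8 + 86·414625·139 = 9234711887.
9234711887 mod 71730125 = 53255887.

53255887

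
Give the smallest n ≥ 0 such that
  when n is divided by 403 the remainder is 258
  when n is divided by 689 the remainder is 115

gcd(403, 689) = 13 and 13 | (115 − 258), so the pair is consistent; merging gives n ≡ 11139 (mod 21359), where 21359 = lcm(403, 689).
The solution is unique modulo lcm(403, 689) = 21359.

11139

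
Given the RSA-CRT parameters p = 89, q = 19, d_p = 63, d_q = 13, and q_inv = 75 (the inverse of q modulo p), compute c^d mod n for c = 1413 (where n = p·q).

m₁ = c^(d_p) mod p: c ≡ 78 (mod 89), and 78^63 mod 89 = 67.
m₂ = c^(d_q) mod q: c ≡ 7 (mod 19), and 7^13 mod 19 = 7.
h = q_inv·(m₁ − m₂) mod p = 75·(67 − 7) mod 89 = 50.
m = m₂ + h·q = 7 + 50·19 = 957.

957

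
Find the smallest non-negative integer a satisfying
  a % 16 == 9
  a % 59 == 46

From a ≡ 9 (mod 16) write a = 9 + 16t. Substituting into a ≡ 46 (mod 59) gives 16t ≡ 37 (mod 59), and since 16⁻¹ ≡ 48 (mod 59), t ≡ 6. Hence a ≡ 9 + 16·6 = 105 (mod 944).

105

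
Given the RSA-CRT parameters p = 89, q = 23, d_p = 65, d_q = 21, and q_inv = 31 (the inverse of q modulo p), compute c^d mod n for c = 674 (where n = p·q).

m₁ = c^(d_p) mod p: c ≡ 51 (mod 89), and 51^65 mod 89 = 60.
m₂ = c^(d_q) mod q: c ≡ 7 (mod 23), and 7^21 mod 23 = 10.
h = q_inv·(m₁ − m₂) mod p = 31·(60 − 10) mod 89 = 37.
m = m₂ + h·q = 10 + 37·23 = 861.

861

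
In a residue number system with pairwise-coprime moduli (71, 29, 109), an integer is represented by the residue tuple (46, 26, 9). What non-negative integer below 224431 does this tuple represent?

26387

From x ≡ 46 (mod 71) write x = 46 + 71t. Substituting into x ≡ 26 (mod 29) gives 71t ≡ 9 (mod 29), and since 13⁻¹ ≡ 9 (mod 29), t ≡ 23. Hence x ≡ 46 + 71·23 = 1679 (mod 2059).
From x ≡ 1679 (mod 2059) write x = 1679 + 2059t. Substituting into x ≡ 9 (mod 109) gives 2059t ≡ 74 (mod 109), and since 97⁻¹ ≡ 9 (mod 109), t ≡ 12. Hence x ≡ 1679 + 2059·12 = 26387 (mod 224431).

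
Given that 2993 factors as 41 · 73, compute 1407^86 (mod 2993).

2421

Mod 41: 1407 ≡ 13; by Fermat, exponent reduces to 86 mod 40 = 6; 13^6 ≡ 2 (mod 41).
Mod 73: 1407 ≡ 20; by Fermat, exponent reduces to 86 mod 72 = 14; 20^14 ≡ 12 (mod 73).
Combine by CRT: x ≡ 2 (mod 41), x ≡ 12 (mod 73) ⇒ x ≡ 2421 (mod 2993).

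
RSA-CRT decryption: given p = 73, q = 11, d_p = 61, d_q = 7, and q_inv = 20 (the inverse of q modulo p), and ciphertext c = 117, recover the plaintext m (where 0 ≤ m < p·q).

m₁ = c^(d_p) mod p: c ≡ 44 (mod 73), and 44^61 mod 73 = 31.
m₂ = c^(d_q) mod q: c ≡ 7 (mod 11), and 7^7 mod 11 = 6.
h = q_inv·(m₁ − m₂) mod p = 20·(31 − 6) mod 73 = 62.
m = m₂ + h·q = 6 + 62·11 = 688.

688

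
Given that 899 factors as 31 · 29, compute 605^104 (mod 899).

529

Mod 31: 605 ≡ 16; by Fermat, exponent reduces to 104 mod 30 = 14; 16^14 ≡ 2 (mod 31).
Mod 29: 605 ≡ 25; by Fermat, exponent reduces to 104 mod 28 = 20; 25^20 ≡ 7 (mod 29).
Combine by CRT: x ≡ 2 (mod 31), x ≡ 7 (mod 29) ⇒ x ≡ 529 (mod 899).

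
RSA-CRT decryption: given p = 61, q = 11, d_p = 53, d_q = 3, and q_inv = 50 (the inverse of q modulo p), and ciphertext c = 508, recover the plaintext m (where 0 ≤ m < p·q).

m₁ = c^(d_p) mod p: c ≡ 20 (mod 61), and 20^53 mod 61 = 9.
m₂ = c^(d_q) mod q: c ≡ 2 (mod 11), and 2^3 mod 11 = 8.
h = q_inv·(m₁ − m₂) mod p = 50·(9 − 8) mod 61 = 50.
m = m₂ + h·q = 8 + 50·11 = 558.

558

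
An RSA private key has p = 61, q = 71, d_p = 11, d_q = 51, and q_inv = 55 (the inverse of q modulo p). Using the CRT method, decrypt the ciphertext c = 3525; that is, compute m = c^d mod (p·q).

685

m₁ = c^(d_p) mod p: c ≡ 48 (mod 61), and 48^11 mod 61 = 14.
m₂ = c^(d_q) mod q: c ≡ 46 (mod 71), and 46^51 mod 71 = 46.
h = q_inv·(m₁ − m₂) mod p = 55·(14 − 46) mod 61 = 9.
m = m₂ + h·q = 46 + 9·71 = 685.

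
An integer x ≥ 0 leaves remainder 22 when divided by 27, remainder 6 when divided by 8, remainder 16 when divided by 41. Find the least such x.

7150

The moduli are pairwise coprime; N = 27·8·41 = 8856.
N/27 = 328; 328 ≡ 4 (mod 27); 4·7 ≡ 1, so inverse 7.
N/8 = 1107; 1107 ≡ 3 (mod 8); 3·3 ≡ 1, so inverse 3.
N/41 = 216; 216 ≡ 11 (mod 41); 11·15 ≡ 1, so inverse 15.
x ≡ 22·328·7 + 6·1107·3 + 16·216·15 = 122278.
122278 mod 8856 = 7150.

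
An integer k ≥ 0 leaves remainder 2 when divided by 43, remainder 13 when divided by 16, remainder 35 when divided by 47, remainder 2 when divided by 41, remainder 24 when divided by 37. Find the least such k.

The moduli are pairwise coprime; N = 43·16·47·41·37 = 49053712.
N/43 = 1140784; 1140784 ≡ 37 (mod 43); 37·7 ≡ 1, so inverse 7.
N/16 = 3065857; 3065857 ≡ 1 (mod 16), inverse 1.
N/47 = 1043696; 1043696 ≡ 14 (mod 47); 14·37 ≡ 1, so inverse 37.
N/41 = 1196432; 1196432 ≡ 11 (mod 41); 11·15 ≡ 1, so inverse 15.
N/37 = 1325776; 1325776 ≡ 29 (mod 37); 29·23 ≡ 1, so inverse 23.
k ≡ 2·1140784·7 + 13·3065857·1 + 35·1043696·37 + 2·1196432·15 + 24·1325776·23 = 2175134749.
2175134749 mod 49053712 = 16771421.

16771421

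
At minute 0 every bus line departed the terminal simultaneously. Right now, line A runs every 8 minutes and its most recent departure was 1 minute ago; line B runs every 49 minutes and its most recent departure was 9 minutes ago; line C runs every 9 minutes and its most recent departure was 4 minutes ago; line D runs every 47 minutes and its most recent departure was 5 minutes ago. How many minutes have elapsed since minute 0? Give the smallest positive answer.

13729

From t ≡ 1 (mod 8) write t = 1 + 8s. Substituting into t ≡ 9 (mod 49) gives 8s ≡ 8 (mod 49), and since 8⁻¹ ≡ 43 (mod 49), s ≡ 1. Hence t ≡ 1 + 8·1 = 9 (mod 392).
From t ≡ 9 (mod 392) write t = 9 + 392s. Substituting into t ≡ 4 (mod 9) gives 392s ≡ 4 (mod 9), and since 5⁻¹ ≡ 2 (mod 9), s ≡ 8. Hence t ≡ 9 + 392·8 = 3145 (mod 3528).
From t ≡ 3145 (mod 3528) write t = 3145 + 3528s. Substituting into t ≡ 5 (mod 47) gives 3528s ≡ 9 (mod 47), and since 3⁻¹ ≡ 16 (mod 47), s ≡ 3. Hence t ≡ 3145 + 3528·3 = 13729 (mod 165816).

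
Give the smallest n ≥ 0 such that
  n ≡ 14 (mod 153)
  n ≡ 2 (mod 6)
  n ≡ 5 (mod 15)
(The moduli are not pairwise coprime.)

320

gcd(153, 6) = 3 and 3 | (2 − 14), so the pair is consistent; merging gives n ≡ 14 (mod 306), where 306 = lcm(153, 6).
gcd(306, 15) = 3 and 3 | (5 − 14), so the pair is consistent; merging gives n ≡ 320 (mod 1530), where 1530 = lcm(306, 15).
The solution is unique modulo lcm(153, 6, 15) = 1530.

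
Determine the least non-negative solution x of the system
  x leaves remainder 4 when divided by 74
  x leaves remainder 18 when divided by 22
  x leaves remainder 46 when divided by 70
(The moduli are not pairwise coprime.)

7256

Combine the congruences pairwise.
gcd(74, 22) = 2 and 2 | (18 − 4), so the pair is consistent; merging gives x ≡ 744 (mod 814), where 814 = lcm(74, 22).
gcd(814, 70) = 2 and 2 | (46 − 744), so the pair is consistent; merging gives x ≡ 7256 (mod 28490), where 28490 = lcm(814, 70).
The solution is unique modulo lcm(74, 22, 70) = 28490.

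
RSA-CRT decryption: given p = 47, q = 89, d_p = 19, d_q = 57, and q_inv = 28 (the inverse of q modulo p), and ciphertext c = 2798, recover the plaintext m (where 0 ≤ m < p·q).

3390

m₁ = c^(d_p) mod p: c ≡ 25 (mod 47), and 25^19 mod 47 = 6.
m₂ = c^(d_q) mod q: c ≡ 39 (mod 89), and 39^57 mod 89 = 8.
h = q_inv·(m₁ − m₂) mod p = 28·(6 − 8) mod 47 = 38.
m = m₂ + h·q = 8 + 38·89 = 3390.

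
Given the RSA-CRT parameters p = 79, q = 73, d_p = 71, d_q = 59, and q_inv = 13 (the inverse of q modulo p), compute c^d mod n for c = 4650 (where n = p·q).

375

m₁ = c^(d_p) mod p: c ≡ 68 (mod 79), and 68^71 mod 79 = 59.
m₂ = c^(d_q) mod q: c ≡ 51 (mod 73), and 51^59 mod 73 = 10.
h = q_inv·(m₁ − m₂) mod p = 13·(59 − 10) mod 79 = 5.
m = m₂ + h·q = 10 + 5·73 = 375.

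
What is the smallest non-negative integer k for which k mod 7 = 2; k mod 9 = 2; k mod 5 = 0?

65

The moduli are pairwise coprime; N = 7·9·5 = 315.
N/7 = 45; 45 ≡ 3 (mod 7); 3·5 ≡ 1, so inverse 5.
N/9 = 35; 35 ≡ 8 (mod 9); 8·8 ≡ 1, so inverse 8.
N/5 = 63; 63 ≡ 3 (mod 5); 3·2 ≡ 1, so inverse 2.
k ≡ 2·45·5 + 2·35·8 + 0·63·2 = 1010.
1010 mod 315 = 65.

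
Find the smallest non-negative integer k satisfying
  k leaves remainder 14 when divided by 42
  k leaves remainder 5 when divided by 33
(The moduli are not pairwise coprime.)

Combine the congruences pairwise.
gcd(42, 33) = 3 and 3 | (5 − 14), so the pair is consistent; merging gives k ≡ 434 (mod 462), where 462 = lcm(42, 33).
The solution is unique modulo lcm(42, 33) = 462.

434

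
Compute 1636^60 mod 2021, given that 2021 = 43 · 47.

102

Mod 43: 1636 ≡ 2; by Fermat, exponent reduces to 60 mod 42 = 18; 2^18 ≡ 16 (mod 43).
Mod 47: 1636 ≡ 38; by Fermat, exponent reduces to 60 mod 46 = 14; 38^14 ≡ 8 (mod 47).
Combine by CRT: x ≡ 16 (mod 43), x ≡ 8 (mod 47) ⇒ x ≡ 102 (mod 2021).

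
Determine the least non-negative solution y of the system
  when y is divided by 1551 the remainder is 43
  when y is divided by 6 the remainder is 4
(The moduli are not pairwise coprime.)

Combine the congruences pairwise.
gcd(1551, 6) = 3 and 3 | (4 − 43), so the pair is consistent; merging gives y ≡ 1594 (mod 3102), where 3102 = lcm(1551, 6).
The solution is unique modulo lcm(1551, 6) = 3102.

1594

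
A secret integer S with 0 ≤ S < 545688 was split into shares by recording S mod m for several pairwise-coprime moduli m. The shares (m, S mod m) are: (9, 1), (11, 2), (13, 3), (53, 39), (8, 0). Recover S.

The moduli are pairwise coprime; N = 9·11·13·53·8 = 545688.
N/9 = 60632; 60632 ≡ 8 (mod 9); 8·8 ≡ 1, so inverse 8.
N/11 = 49608; 49608 ≡ 9 (mod 11); 9·5 ≡ 1, so inverse 5.
N/13 = 41976; 41976 ≡ 12 (mod 13); 12·12 ≡ 1, so inverse 12.
N/53 = 10296; 10296 ≡ 14 (mod 53); 14·19 ≡ 1, so inverse 19.
N/8 = 68211; 68211 ≡ 3 (mod 8); 3·3 ≡ 1, so inverse 3.
S ≡ 1·60632·8 + 2·49608·5 + 3·41976·12 + 39·10296·19 + 0·68211·3 = 10121608.
10121608 mod 545688 = 299224.

299224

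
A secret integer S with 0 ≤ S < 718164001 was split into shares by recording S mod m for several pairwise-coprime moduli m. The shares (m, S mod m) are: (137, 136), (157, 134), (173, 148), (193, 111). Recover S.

575144357

The moduli are pairwise coprime; N = 137·157·173·193 = 718164001.
N/137 = 5242073; 5242073 ≡ 42 (mod 137); 42·62 ≡ 1, so inverse 62.
N/157 = 4574293; 4574293 ≡ 98 (mod 157); 98·149 ≡ 1, so inverse 149.
N/173 = 4151237; 4151237 ≡ 102 (mod 173); 102·134 ≡ 1, so inverse 134.
N/193 = 3721057; 3721057 ≡ 17 (mod 193); 17·159 ≡ 1, so inverse 159.
S ≡ 136·5242073·62 + 134·4574293·149 + 148·4151237·134 + 111·3721057·159 = 283531760751.
283531760751 mod 718164001 = 575144357.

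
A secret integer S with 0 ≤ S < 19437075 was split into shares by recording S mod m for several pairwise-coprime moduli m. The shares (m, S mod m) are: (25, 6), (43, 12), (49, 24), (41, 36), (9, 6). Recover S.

17993706

The moduli are pairwise coprime; N = 25·43·49·41·9 = 19437075.
N/25 = 777483; 777483 ≡ 8 (mod 25); 8·22 ≡ 1, so inverse 22.
N/43 = 452025; 452025 ≡ 9 (mod 43); 9·24 ≡ 1, so inverse 24.
N/49 = 396675; 396675 ≡ 20 (mod 49); 20·27 ≡ 1, so inverse 27.
N/41 = 474075; 474075 ≡ 33 (mod 41); 33·5 ≡ 1, so inverse 5.
N/9 = 2159675; 2159675 ≡ 8 (mod 9); 8·8 ≡ 1, so inverse 8.
S ≡ 6·777483·22 + 12·452025·24 + 24·396675·27 + 36·474075·5 + 6·2159675·8 = 678854256.
678854256 mod 19437075 = 17993706.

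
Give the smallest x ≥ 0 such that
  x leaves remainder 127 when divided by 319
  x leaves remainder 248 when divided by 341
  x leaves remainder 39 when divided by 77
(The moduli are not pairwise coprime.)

13206

gcd(319, 341) = 11 and 11 | (248 − 127), so the pair is consistent; merging gives x ≡ 3317 (mod 9889), where 9889 = lcm(319, 341).
gcd(9889, 77) = 11 and 11 | (39 − 3317), so the pair is consistent; merging gives x ≡ 13206 (mod 69223), where 69223 = lcm(9889, 77).
The solution is unique modulo lcm(319, 341, 77) = 69223.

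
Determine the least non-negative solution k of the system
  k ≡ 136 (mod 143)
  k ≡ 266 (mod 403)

2281

Combine the congruences pairwise.
gcd(143, 403) = 13 and 13 | (266 − 136), so the pair is consistent; merging gives k ≡ 2281 (mod 4433), where 4433 = lcm(143, 403).
The solution is unique modulo lcm(143, 403) = 4433.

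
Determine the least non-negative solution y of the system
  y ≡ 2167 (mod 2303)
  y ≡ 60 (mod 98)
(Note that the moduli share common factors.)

gcd(2303, 98) = 49 and 49 | (60 − 2167), so the pair is consistent; merging gives y ≡ 4470 (mod 4606), where 4606 = lcm(2303, 98).
The solution is unique modulo lcm(2303, 98) = 4606.

4470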